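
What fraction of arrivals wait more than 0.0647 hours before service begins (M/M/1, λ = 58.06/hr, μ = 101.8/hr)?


ρ = 58.06/101.8 = 0.5703
P(Wq > t) = ρ·e^{−(μ−λ)t} = 0.5703·e^{−2.8300}
= 0.5703·0.059014 = 0.033658

Final: 0.033658


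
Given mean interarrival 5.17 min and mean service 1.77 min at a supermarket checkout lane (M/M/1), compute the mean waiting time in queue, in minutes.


λ = 60/5.17 = 11.6054 /hr
μ = 60/1.77 = 33.8983 /hr
ρ = λ/μ = 11.6054/33.8983 = 0.3424
Wq = ρ/(μ−λ) = 0.3424/(33.8983−11.6054) = 0.01536 hr
In minutes: 0.01536·60 = 0.9214 min

Final: 0.9214 min


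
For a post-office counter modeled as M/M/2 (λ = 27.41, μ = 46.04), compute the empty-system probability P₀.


a = λ/μ = 27.41/46.04 = 0.5954; ρ = a/c = 0.2977
Σ_{k=0}^{1} a^k/k! (terms k=0..1) = 1.00000 + 0.59535 = 1.59535
Tail: a^2/(2!(1−ρ)) = 0.35444/(2·0.7023) = 0.25234
P₀ = 1/(1.59535 + 0.25234) = 1/1.84769 = 0.541217

Final: 0.541217


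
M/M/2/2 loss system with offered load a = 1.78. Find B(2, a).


B(c,a) = (a^c/c!) / Σ_{k=0}^{c} a^k/k!
a^2/2! = 1.584200
Σ terms (k=0..2): 1.00000 + 1.78000 + 1.58420 = 4.364200
B = 1.584200/4.364200 = 0.362999

Final: 0.362999


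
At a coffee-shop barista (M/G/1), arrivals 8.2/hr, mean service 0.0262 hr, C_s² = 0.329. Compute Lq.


ρ = λ·E[S] = 8.2·0.0262 = 0.2148
Lq = ρ²(1+C_s²)/(2(1−ρ)) = 0.04616·(1+0.329)/(2·0.7852)
= 0.04616·1.3290/1.5703 = 0.03906

Final: 0.03906


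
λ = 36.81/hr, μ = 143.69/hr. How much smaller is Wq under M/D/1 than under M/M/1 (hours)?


ρ = 36.81/143.69 = 0.2562
Wq(M/M/1) = ρ/(μ−λ) = 0.2562/106.88 = 0.002397 hr
Wq(M/D/1) = ρ/(2(μ−λ)) = 0.001198 hr
Savings = 0.002397 − 0.001198 = 0.001198 hr

Final: 0.001198 hr


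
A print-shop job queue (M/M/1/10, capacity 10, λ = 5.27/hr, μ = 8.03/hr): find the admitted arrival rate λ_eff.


ρ = 0.6563; P_K = (1−ρ)ρ^10/(1−ρ^11) = 0.005145
λ_eff = λ(1 − P_K) = 5.27·(1 − 0.005145) = 5.27·0.994855 = 5.2429 /hr

Final: 5.2429 /hr


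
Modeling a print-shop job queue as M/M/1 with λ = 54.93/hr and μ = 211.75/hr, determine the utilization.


ρ = λ/μ = 54.93/211.75 = 0.2594

Final: 0.2594


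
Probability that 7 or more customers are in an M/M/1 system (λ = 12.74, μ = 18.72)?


ρ = 12.74/18.72 = 0.6806
P(N ≥ n) = ρ^n = 0.6806^7 = 0.067615

Final: 0.067615


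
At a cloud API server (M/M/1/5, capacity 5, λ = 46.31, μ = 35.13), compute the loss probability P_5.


ρ = λ/μ = 46.31/35.13 = 1.3182
P_K = (1−ρ)ρ^K/(1−ρ^(K+1)) = (-0.3182·3.980917)/(1 − 5.247830)
= -1.266913/-4.247830 = 0.298249

Final: 0.298249


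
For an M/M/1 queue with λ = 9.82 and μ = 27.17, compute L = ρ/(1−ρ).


ρ = λ/μ = 9.82/27.17 = 0.3614
L = ρ/(1−ρ) = 0.3614/(1 − 0.3614) = 0.3614/0.6386 = 0.5660

Final: 0.5660


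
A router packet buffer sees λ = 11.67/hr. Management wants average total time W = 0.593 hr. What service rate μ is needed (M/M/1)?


W = 1/(μ−λ) ⇒ μ − λ = 1/W = 1/0.593 = 1.6863
μ = λ + 1/W = 11.67 + 1.6863 = 13.3563 per hr

Final: 13.3563 /hr


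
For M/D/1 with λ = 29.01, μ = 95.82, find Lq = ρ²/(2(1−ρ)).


ρ = 29.01/95.82 = 0.3028
M/D/1: Lq = ρ²/(2(1−ρ)) = 0.09166/(2·0.6972) = 0.06573

Final: 0.06573


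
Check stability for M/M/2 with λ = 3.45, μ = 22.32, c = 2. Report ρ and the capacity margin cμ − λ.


Total capacity cμ = 2·22.32 = 44.64/hr
ρ = λ/(cμ) = 3.45/44.64 = 0.07728
Stable ⇔ ρ < 1: YES
Spare capacity = cμ − λ = 44.64 − 3.45 = 41.19/hr

Final: ρ = 0.07728; stable; margin = 41.19/hr


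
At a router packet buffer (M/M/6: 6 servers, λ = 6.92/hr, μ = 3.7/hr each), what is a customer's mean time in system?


a = 1.8703; ρ = 0.3117; P₀ = 0.153931
Lq = P₀·a^c·ρ/(c!(1−ρ)²) = 0.006020
Wq = Lq/λ = 0.006020/6.92 = 0.0008700 hr
W = Wq + 1/μ = 0.0008700 + 0.27027 = 0.27114 hr

Final: 0.27114 hr


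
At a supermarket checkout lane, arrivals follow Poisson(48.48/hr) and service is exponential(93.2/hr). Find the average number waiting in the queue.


ρ = 48.48/93.2 = 0.5202
Lq = ρ²/(1−ρ) = 0.2706/0.4798 = 0.5639

Final: 0.5639


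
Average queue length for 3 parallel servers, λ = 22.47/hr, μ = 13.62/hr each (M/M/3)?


a = λ/μ = 1.6498; ρ = a/3 = 0.5499
P₀ = 0.176259
Lq = P₀·a^c·ρ / (c!·(1−ρ)²) = 0.176259·4.49033·0.5499/(6·0.20257)
= 0.35811

Final: 0.35811


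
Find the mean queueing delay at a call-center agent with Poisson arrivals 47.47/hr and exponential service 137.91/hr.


ρ = 47.47/137.91 = 0.3442
Wq = ρ/(μ−λ) = 0.3442/(137.91 − 47.47) = 0.3442/90.44 = 0.003806 hr

Final: 0.003806 hr


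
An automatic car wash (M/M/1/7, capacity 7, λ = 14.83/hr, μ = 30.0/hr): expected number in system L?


ρ = 14.83/30.0 = 0.4943
L = ρ[1 − (K+1)ρ^K + Kρ^(K+1)] / [(1−ρ)(1−ρ^(K+1))]
Numerator: 0.4943·(1 − 8·0.007213 + 7·0.003566) = 0.478146
Denominator: (0.5057)·(0.996434) = 0.503864
L = 0.478146/0.503864 = 0.9490

Final: 0.9490


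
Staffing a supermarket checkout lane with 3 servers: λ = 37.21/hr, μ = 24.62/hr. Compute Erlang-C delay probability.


a = λ/μ = 1.5114; ρ = a/3 = 0.5038
P₀ = 0.207768 (from M/M/c formula)
C(c,a) = [a^c/(c!(1−ρ))]·P₀ = [3.45235/(6·0.4962)]·0.207768
= 1.15958·0.207768 = 0.240922

Final: 0.240922


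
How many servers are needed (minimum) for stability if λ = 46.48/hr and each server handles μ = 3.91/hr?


Stability requires cμ > λ ⇔ c > λ/μ.
λ/μ = 46.48/3.91 = 11.8875
Minimum integer c = ⌊11.8875⌋ + 1 = 12
Check: 12·3.91 = 46.92 > 46.48, while 11·3.91 = 43.01 ≤ 46.48

Final: 12 servers


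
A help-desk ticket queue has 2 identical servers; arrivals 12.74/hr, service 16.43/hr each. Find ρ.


ρ = λ/(cμ) = 12.74/(2·16.43) = 12.74/32.86 = 0.3877

Final: 0.3877


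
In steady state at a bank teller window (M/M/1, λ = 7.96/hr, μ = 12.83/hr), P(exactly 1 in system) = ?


ρ = 7.96/12.83 = 0.6204
P_n = (1−ρ)·ρ^n = (1 − 0.6204)·0.6204^1 = 0.3796·0.620421 = 0.235499

Final: 0.235499


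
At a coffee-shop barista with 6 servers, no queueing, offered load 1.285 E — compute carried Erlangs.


B(6,1.285) = 0.001731 (Erlang-B)
Carried load = a(1 − B) = 1.285·(1 − 0.001731) = 1.285·0.998269 = 1.2828 E

Final: 1.2828 Erlangs


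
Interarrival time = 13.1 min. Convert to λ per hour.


λ = 1/(interarrival time) in consistent units.
1 hour = 60 min, so λ = 60/13.1 = 4.5802 per hour

Final: 4.5802 /hr


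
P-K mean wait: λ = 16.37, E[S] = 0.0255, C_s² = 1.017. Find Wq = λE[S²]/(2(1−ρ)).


ρ = λ·E[S] = 16.37·0.0255 = 0.4174
E[S²] = E[S]²(1+C_s²) = 0.0255²·(1+1.017) = 0.001312
Wq = λ·E[S²]/(2(1−ρ)) = 16.37·0.001312/(2·0.5826) = 0.01843 hr

Final: 0.01843 hr


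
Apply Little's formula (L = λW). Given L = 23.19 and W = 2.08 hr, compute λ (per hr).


λ = L/W = 23.19/2.08 = 11.1490 /hr

Final: 11.1490 /hr


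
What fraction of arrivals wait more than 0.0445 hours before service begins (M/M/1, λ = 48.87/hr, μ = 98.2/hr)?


ρ = 48.87/98.2 = 0.4977
P(Wq > t) = ρ·e^{−(μ−λ)t} = 0.4977·e^{−2.1952}
= 0.4977·0.111338 = 0.055408

Final: 0.055408


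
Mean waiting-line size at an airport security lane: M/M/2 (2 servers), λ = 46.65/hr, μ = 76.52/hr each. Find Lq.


a = λ/μ = 0.6096; ρ = a/2 = 0.3048
P₀ = 0.532776
Lq = P₀·a^c·ρ / (c!·(1−ρ)²) = 0.532776·0.37167·0.3048/(2·0.48327)
= 0.06245

Final: 0.06245


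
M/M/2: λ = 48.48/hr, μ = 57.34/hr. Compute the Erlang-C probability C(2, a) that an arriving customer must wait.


a = λ/μ = 0.8455; ρ = a/2 = 0.4227
P₀ = 0.405737 (from M/M/c formula)
C(c,a) = [a^c/(c!(1−ρ))]·P₀ = [0.71484/(2·0.5773)]·0.405737
= 0.61917·0.405737 = 0.251220

Final: 0.251220


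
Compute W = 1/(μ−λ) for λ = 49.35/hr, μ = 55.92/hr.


W = 1/(μ−λ) = 1/(55.92 − 49.35) = 1/6.57 = 0.1522 hr

Final: 0.1522 hr


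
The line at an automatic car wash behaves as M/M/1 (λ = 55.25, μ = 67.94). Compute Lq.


ρ = 55.25/67.94 = 0.8132
Lq = ρ²/(1−ρ) = 0.6613/0.1868 = 3.5406

Final: 3.5406


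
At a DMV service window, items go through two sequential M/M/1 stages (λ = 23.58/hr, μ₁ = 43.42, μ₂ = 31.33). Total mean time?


Each node sees arrival rate λ = 23.58/hr (tandem ⇒ throughput preserved).
W₁ = 1/(μ₁−λ) = 1/(43.42−23.58) = 0.05040 hr
W₂ = 1/(μ₂−λ) = 1/(31.33−23.58) = 0.12903 hr
W_total = W₁ + W₂ = 0.05040 + 0.12903 = 0.17944 hr

Final: 0.17944 hr


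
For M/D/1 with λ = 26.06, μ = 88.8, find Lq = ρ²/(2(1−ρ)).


ρ = 26.06/88.8 = 0.2935
M/D/1: Lq = ρ²/(2(1−ρ)) = 0.08612/(2·0.7065) = 0.06095

Final: 0.06095


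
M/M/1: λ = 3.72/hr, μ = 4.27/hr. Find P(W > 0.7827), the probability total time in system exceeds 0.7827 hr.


W ~ Exponential(μ−λ) for M/M/1.
μ − λ = 4.27 − 3.72 = 0.5500
P(W > t) = e^{−(μ−λ)t} = e^{−0.4305} = 0.650194

Final: 0.650194


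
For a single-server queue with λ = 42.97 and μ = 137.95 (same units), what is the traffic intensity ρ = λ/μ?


ρ = λ/μ = 42.97/137.95 = 0.3115

Final: 0.3115


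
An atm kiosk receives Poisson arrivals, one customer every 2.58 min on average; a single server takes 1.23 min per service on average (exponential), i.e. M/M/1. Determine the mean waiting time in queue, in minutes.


λ = 60/2.58 = 23.2558 /hr
μ = 60/1.23 = 48.7805 /hr
ρ = λ/μ = 23.2558/48.7805 = 0.4767
Wq = ρ/(μ−λ) = 0.4767/(48.7805−23.2558) = 0.01868 hr
In minutes: 0.01868·60 = 1.121 min

Final: 1.121 min


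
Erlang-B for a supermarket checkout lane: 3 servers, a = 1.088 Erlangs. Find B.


B(c,a) = (a^c/c!) / Σ_{k=0}^{c} a^k/k!
a^3/3! = 0.214652
Σ terms (k=0..3): 1.00000 + 1.08800 + 0.59187 + 0.21465 = 2.894524
B = 0.214652/2.894524 = 0.074158

Final: 0.074158


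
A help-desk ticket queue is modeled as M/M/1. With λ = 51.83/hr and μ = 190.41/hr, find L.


ρ = λ/μ = 51.83/190.41 = 0.2722
L = ρ/(1−ρ) = 0.2722/(1 − 0.2722) = 0.2722/0.7278 = 0.3740

Final: 0.3740


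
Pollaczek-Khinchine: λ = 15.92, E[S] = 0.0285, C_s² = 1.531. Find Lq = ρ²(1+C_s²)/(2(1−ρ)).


ρ = λ·E[S] = 15.92·0.0285 = 0.4537
Lq = ρ²(1+C_s²)/(2(1−ρ)) = 0.2059·(1+1.531)/(2·0.5463)
= 0.2059·2.5310/1.0926 = 0.47689

Final: 0.47689


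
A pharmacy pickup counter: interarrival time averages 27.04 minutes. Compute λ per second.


λ = 1/(interarrival time) in consistent units.
1 second = 0.0166667 min, so λ = 0.0166667/27.04 = 0.0006164 per second

Final: 0.0006164 /sec


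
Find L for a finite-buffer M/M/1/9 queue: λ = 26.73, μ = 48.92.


ρ = 26.73/48.92 = 0.5464
L = ρ[1 − (K+1)ρ^K + Kρ^(K+1)] / [(1−ρ)(1−ρ^(K+1))]
Numerator: 0.5464·(1 − 10·0.004341 + 9·0.002372) = 0.534347
Denominator: (0.4536)·(0.997628) = 0.452522
L = 0.534347/0.452522 = 1.1808

Final: 1.1808


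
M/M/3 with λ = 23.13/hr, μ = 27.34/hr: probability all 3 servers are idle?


a = λ/μ = 23.13/27.34 = 0.8460; ρ = a/c = 0.2820
Σ_{k=0}^{2} a^k/k! (terms k=0..2) = 1.00000 + 0.84601 + 0.35787 = 2.20388
Tail: a^3/(3!(1−ρ)) = 0.60552/(6·0.7180) = 0.14056
P₀ = 1/(2.20388 + 0.14056) = 1/2.34444 = 0.426541

Final: 0.426541


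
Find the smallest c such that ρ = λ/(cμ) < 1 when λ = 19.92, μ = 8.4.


Stability requires cμ > λ ⇔ c > λ/μ.
λ/μ = 19.92/8.4 = 2.3714
Minimum integer c = ⌊2.3714⌋ + 1 = 3
Check: 3·8.4 = 25.20 > 19.92, while 2·8.4 = 16.80 ≤ 19.92

Final: 3 servers


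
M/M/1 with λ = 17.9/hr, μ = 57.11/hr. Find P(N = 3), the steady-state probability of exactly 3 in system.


ρ = 17.9/57.11 = 0.3134
P_n = (1−ρ)·ρ^n = (1 − 0.3134)·0.3134^3 = 0.6866·0.030791 = 0.021140

Final: 0.021140


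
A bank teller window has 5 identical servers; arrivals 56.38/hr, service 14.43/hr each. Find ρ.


ρ = λ/(cμ) = 56.38/(5·14.43) = 56.38/72.15 = 0.7814

Final: 0.7814


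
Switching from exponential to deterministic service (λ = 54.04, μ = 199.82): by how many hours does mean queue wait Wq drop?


ρ = 54.04/199.82 = 0.2704
Wq(M/M/1) = ρ/(μ−λ) = 0.2704/145.78 = 0.001855 hr
Wq(M/D/1) = ρ/(2(μ−λ)) = 0.0009276 hr
Savings = 0.001855 − 0.0009276 = 0.0009276 hr

Final: 0.0009276 hr


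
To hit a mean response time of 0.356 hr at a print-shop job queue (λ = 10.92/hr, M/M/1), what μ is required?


W = 1/(μ−λ) ⇒ μ − λ = 1/W = 1/0.356 = 2.8090
μ = λ + 1/W = 10.92 + 2.8090 = 13.7290 per hr

Final: 13.7290 /hr


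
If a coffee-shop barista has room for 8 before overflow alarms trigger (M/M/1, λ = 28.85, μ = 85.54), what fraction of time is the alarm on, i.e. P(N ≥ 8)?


ρ = 28.85/85.54 = 0.3373
P(N ≥ n) = ρ^n = 0.3373^8 = 0.0001674

Final: 0.0001674


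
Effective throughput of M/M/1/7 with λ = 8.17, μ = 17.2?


ρ = 0.4750; P_K = (1−ρ)ρ^7/(1−ρ^8) = 0.002872
λ_eff = λ(1 − P_K) = 8.17·(1 − 0.002872) = 8.17·0.997128 = 8.1465 /hr

Final: 8.1465 /hr


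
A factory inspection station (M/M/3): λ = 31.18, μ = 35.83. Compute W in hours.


a = 0.8702; ρ = 0.2901; P₀ = 0.416047
Lq = P₀·a^c·ρ/(c!(1−ρ)²) = 0.02630
Wq = Lq/λ = 0.02630/31.18 = 0.0008435 hr
W = Wq + 1/μ = 0.0008435 + 0.02791 = 0.02875 hr

Final: 0.02875 hr


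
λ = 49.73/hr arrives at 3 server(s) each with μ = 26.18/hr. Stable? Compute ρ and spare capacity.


Total capacity cμ = 3·26.18 = 78.54/hr
ρ = λ/(cμ) = 49.73/78.54 = 0.6332
Stable ⇔ ρ < 1: YES
Spare capacity = cμ − λ = 78.54 − 49.73 = 28.81/hr

Final: ρ = 0.6332; stable; margin = 28.81/hr


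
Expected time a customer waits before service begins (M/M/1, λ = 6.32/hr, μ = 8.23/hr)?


ρ = 6.32/8.23 = 0.7679
Wq = ρ/(μ−λ) = 0.7679/(8.23 − 6.32) = 0.7679/1.91 = 0.4021 hr

Final: 0.4021 hr


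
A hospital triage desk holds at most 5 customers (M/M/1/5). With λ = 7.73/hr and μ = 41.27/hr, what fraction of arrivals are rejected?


ρ = λ/μ = 7.73/41.27 = 0.1873
P_K = (1−ρ)ρ^K/(1−ρ^(K+1)) = (0.8127·0.0002305)/(1 − 0.00004318)
= 0.0001874/0.999957 = 0.0001874

Final: 0.0001874


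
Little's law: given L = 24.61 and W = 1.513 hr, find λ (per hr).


λ = L/W = 24.61/1.513 = 16.2657 /hr

Final: 16.2657 /hr


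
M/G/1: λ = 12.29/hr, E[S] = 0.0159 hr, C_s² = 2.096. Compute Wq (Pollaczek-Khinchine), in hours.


ρ = λ·E[S] = 12.29·0.0159 = 0.1954
E[S²] = E[S]²(1+C_s²) = 0.0159²·(1+2.096) = 0.0007827
Wq = λ·E[S²]/(2(1−ρ)) = 12.29·0.0007827/(2·0.8046) = 0.005978 hr

Final: 0.005978 hr


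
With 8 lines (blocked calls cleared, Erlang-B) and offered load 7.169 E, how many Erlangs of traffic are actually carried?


B(8,7.169) = 0.188534 (Erlang-B)
Carried load = a(1 − B) = 7.169·(1 − 0.188534) = 7.169·0.811466 = 5.8174 E

Final: 5.8174 Erlangs


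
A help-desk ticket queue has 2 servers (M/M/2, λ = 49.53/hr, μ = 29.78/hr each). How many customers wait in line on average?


a = λ/μ = 1.6632; ρ = a/2 = 0.8316
P₀ = 0.091942
Lq = P₀·a^c·ρ / (c!·(1−ρ)²) = 0.091942·2.76622·0.8316/(2·0.02836)
= 3.72902

Final: 3.72902


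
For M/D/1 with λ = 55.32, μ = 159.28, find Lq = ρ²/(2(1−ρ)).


ρ = 55.32/159.28 = 0.3473
M/D/1: Lq = ρ²/(2(1−ρ)) = 0.1206/(2·0.6527) = 0.09241

Final: 0.09241


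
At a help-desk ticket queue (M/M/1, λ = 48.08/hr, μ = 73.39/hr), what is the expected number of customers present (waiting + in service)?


ρ = λ/μ = 48.08/73.39 = 0.6551
L = ρ/(1−ρ) = 0.6551/(1 − 0.6551) = 0.6551/0.3449 = 1.8996

Final: 1.8996


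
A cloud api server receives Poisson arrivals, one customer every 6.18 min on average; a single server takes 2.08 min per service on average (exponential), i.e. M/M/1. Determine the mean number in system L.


λ = 60/6.18 = 9.7087 /hr
μ = 60/2.08 = 28.8462 /hr
ρ = λ/μ = 9.7087/28.8462 = 0.3366
L = ρ/(1−ρ) = 0.3366/0.6634 = 0.5073

Final: 0.5073


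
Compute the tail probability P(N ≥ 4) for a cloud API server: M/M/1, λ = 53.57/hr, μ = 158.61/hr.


ρ = 53.57/158.61 = 0.3377
P(N ≥ n) = ρ^n = 0.3377^4 = 0.013013

Final: 0.013013


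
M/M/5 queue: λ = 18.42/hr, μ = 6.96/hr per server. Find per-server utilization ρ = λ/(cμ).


ρ = λ/(cμ) = 18.42/(5·6.96) = 18.42/34.80 = 0.5293

Final: 0.5293


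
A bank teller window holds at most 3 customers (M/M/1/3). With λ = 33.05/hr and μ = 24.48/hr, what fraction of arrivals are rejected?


ρ = λ/μ = 33.05/24.48 = 1.3501
P_K = (1−ρ)ρ^K/(1−ρ^(K+1)) = (-0.3501·2.460822)/(1 − 3.322310)
= -0.861489/-2.322310 = 0.370962

Final: 0.370962


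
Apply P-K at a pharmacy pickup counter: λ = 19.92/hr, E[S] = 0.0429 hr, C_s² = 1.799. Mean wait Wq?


ρ = λ·E[S] = 19.92·0.0429 = 0.8546
E[S²] = E[S]²(1+C_s²) = 0.0429²·(1+1.799) = 0.005151
Wq = λ·E[S²]/(2(1−ρ)) = 19.92·0.005151/(2·0.1454) = 0.35279 hr

Final: 0.35279 hr


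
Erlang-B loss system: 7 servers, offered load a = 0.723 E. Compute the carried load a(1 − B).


B(7,0.723) = 0.000009944 (Erlang-B)
Carried load = a(1 − B) = 0.723·(1 − 0.000009944) = 0.723·0.999990 = 0.7230 E

Final: 0.7230 Erlangs


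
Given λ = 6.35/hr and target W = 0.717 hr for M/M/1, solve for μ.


W = 1/(μ−λ) ⇒ μ − λ = 1/W = 1/0.717 = 1.3947
μ = λ + 1/W = 6.35 + 1.3947 = 7.7447 per hr

Final: 7.7447 /hr


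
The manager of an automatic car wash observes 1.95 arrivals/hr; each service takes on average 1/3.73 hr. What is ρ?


ρ = λ/μ = 1.95/3.73 = 0.5228

Final: 0.5228


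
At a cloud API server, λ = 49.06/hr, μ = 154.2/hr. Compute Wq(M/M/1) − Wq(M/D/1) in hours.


ρ = 49.06/154.2 = 0.3182
Wq(M/M/1) = ρ/(μ−λ) = 0.3182/105.14 = 0.003026 hr
Wq(M/D/1) = ρ/(2(μ−λ)) = 0.001513 hr
Savings = 0.003026 − 0.001513 = 0.001513 hr

Final: 0.001513 hr


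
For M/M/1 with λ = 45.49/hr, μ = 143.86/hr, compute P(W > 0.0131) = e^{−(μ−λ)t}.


W ~ Exponential(μ−λ) for M/M/1.
μ − λ = 143.86 − 45.49 = 98.3700
P(W > t) = e^{−(μ−λ)t} = e^{−1.2886} = 0.275643

Final: 0.275643


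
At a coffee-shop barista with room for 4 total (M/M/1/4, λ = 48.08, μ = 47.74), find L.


ρ = 48.08/47.74 = 1.0071
L = ρ[1 − (K+1)ρ^K + Kρ^(K+1)] / [(1−ρ)(1−ρ^(K+1))]
Numerator: 1.0071·(1 − 5·1.028793 + 4·1.036120) = 0.0005181
Denominator: (-0.007122)·(-0.036120) = 0.0002572
L = 0.0005181/0.0002572 = 2.0142

Final: 2.0142


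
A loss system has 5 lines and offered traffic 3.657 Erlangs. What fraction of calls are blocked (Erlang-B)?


B(c,a) = (a^c/c!) / Σ_{k=0}^{c} a^k/k!
a^5/5! = 5.450591
Σ terms (k=0..5): 1.00000 + 3.65700 + 6.68682 + 8.15124 + 7.45227 + 5.45059 = 32.397924
B = 5.450591/32.397924 = 0.168239

Final: 0.168239


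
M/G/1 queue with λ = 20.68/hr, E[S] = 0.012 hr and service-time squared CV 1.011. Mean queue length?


ρ = λ·E[S] = 20.68·0.012 = 0.2482
Lq = ρ²(1+C_s²)/(2(1−ρ)) = 0.06158·(1+1.011)/(2·0.7518)
= 0.06158·2.0110/1.5037 = 0.08236

Final: 0.08236


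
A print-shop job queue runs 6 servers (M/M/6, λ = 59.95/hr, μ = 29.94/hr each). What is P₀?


a = λ/μ = 59.95/29.94 = 2.0023; ρ = a/c = 0.3337
Σ_{k=0}^{5} a^k/k! (terms k=0..5) = 1.00000 + 2.00234 + 2.00468 + 1.33801 + 0.66979 + 0.26823 = 7.28305
Tail: a^6/(6!(1−ρ)) = 64.45021/(720·0.6663) = 0.13435
P₀ = 1/(7.28305 + 0.13435) = 1/7.41740 = 0.134818

Final: 0.134818


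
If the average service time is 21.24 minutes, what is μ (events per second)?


μ = 1/(service time) in consistent units.
1 second = 0.0166667 min, so μ = 0.0166667/21.24 = 0.0007847 per second

Final: 0.0007847 /sec


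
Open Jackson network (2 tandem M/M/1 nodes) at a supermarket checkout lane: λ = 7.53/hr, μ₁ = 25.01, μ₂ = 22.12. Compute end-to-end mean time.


Each node sees arrival rate λ = 7.53/hr (tandem ⇒ throughput preserved).
W₁ = 1/(μ₁−λ) = 1/(25.01−7.53) = 0.05721 hr
W₂ = 1/(μ₂−λ) = 1/(22.12−7.53) = 0.06854 hr
W_total = W₁ + W₂ = 0.05721 + 0.06854 = 0.12575 hr

Final: 0.12575 hr


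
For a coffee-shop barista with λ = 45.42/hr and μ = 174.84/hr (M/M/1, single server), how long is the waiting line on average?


ρ = 45.42/174.84 = 0.2598
Lq = ρ²/(1−ρ) = 0.06749/0.7402 = 0.09117

Final: 0.09117


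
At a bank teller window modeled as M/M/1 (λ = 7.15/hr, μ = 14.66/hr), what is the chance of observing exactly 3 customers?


ρ = 7.15/14.66 = 0.4877
P_n = (1−ρ)·ρ^n = (1 − 0.4877)·0.4877^3 = 0.5123·0.116016 = 0.059432

Final: 0.059432


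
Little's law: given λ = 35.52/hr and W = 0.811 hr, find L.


L = λW = 35.52·0.811 = 28.8067

Final: 28.8067


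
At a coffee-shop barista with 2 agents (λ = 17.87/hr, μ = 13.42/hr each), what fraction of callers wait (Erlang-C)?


a = λ/μ = 1.3316; ρ = a/2 = 0.6658
P₀ = 0.200626 (from M/M/c formula)
C(c,a) = [a^c/(c!(1−ρ))]·P₀ = [1.77314/(2·0.3342)]·0.200626
= 2.65280·0.200626 = 0.532221

Final: 0.532221


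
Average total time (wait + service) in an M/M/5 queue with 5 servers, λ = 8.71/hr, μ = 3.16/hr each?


a = 2.7563; ρ = 0.5513; P₀ = 0.060958
Lq = P₀·a^c·ρ/(c!(1−ρ)²) = 0.22125
Wq = Lq/λ = 0.22125/8.71 = 0.02540 hr
W = Wq + 1/μ = 0.02540 + 0.31646 = 0.34186 hr

Final: 0.34186 hr


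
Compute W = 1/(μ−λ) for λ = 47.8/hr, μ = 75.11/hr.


W = 1/(μ−λ) = 1/(75.11 − 47.8) = 1/27.31 = 0.03662 hr

Final: 0.03662 hr


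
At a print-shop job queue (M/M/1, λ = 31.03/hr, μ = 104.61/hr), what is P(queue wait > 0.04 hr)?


ρ = 31.03/104.61 = 0.2966
P(Wq > t) = ρ·e^{−(μ−λ)t} = 0.2966·e^{−2.9432}
= 0.2966·0.052697 = 0.015631

Final: 0.015631


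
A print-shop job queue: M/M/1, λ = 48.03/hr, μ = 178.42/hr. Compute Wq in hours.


ρ = 48.03/178.42 = 0.2692
Wq = ρ/(μ−λ) = 0.2692/(178.42 − 48.03) = 0.2692/130.39 = 0.002065 hr

Final: 0.002065 hr


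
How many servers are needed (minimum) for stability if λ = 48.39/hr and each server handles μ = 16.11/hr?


Stability requires cμ > λ ⇔ c > λ/μ.
λ/μ = 48.39/16.11 = 3.0037
Minimum integer c = ⌊3.0037⌋ + 1 = 4
Check: 4·16.11 = 64.44 > 48.39, while 3·16.11 = 48.33 ≤ 48.39

Final: 4 servers


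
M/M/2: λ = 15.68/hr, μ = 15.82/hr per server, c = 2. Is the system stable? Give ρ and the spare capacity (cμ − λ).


Total capacity cμ = 2·15.82 = 31.64/hr
ρ = λ/(cμ) = 15.68/31.64 = 0.4956
Stable ⇔ ρ < 1: YES
Spare capacity = cμ − λ = 31.64 − 15.68 = 15.96/hr

Final: ρ = 0.4956; stable; margin = 15.96/hr


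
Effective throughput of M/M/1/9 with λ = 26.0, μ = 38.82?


ρ = 0.6698; P_K = (1−ρ)ρ^9/(1−ρ^10) = 0.009121
λ_eff = λ(1 − P_K) = 26.0·(1 − 0.009121) = 26.0·0.990879 = 25.7628 /hr

Final: 25.7628 /hr


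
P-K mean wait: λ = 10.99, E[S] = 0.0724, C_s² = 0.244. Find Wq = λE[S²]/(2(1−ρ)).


ρ = λ·E[S] = 10.99·0.0724 = 0.7957
E[S²] = E[S]²(1+C_s²) = 0.0724²·(1+0.244) = 0.006521
Wq = λ·E[S²]/(2(1−ρ)) = 10.99·0.006521/(2·0.2043) = 0.17537 hr

Final: 0.17537 hr


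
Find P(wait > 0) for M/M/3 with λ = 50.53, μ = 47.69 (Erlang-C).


a = λ/μ = 1.0596; ρ = a/3 = 0.3532
P₀ = 0.341603 (from M/M/c formula)
C(c,a) = [a^c/(c!(1−ρ))]·P₀ = [1.18950/(6·0.6468)]·0.341603
= 0.30650·0.341603 = 0.104702

Final: 0.104702


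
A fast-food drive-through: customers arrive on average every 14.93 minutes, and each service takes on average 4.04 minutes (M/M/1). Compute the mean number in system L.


λ = 60/14.93 = 4.0188 /hr
μ = 60/4.04 = 14.8515 /hr
ρ = λ/μ = 4.0188/14.8515 = 0.2706
L = ρ/(1−ρ) = 0.2706/0.7294 = 0.3710

Final: 0.3710


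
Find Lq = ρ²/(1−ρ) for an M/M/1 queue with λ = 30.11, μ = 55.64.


ρ = 30.11/55.64 = 0.5412
Lq = ρ²/(1−ρ) = 0.2929/0.4588 = 0.6382

Final: 0.6382


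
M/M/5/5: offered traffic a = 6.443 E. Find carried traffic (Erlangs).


B(5,6.443) = 0.390230 (Erlang-B)
Carried load = a(1 − B) = 6.443·(1 − 0.390230) = 6.443·0.609770 = 3.9288 E

Final: 3.9288 Erlangs


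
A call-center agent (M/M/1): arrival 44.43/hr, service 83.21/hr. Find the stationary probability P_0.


ρ = 44.43/83.21 = 0.5340
P_n = (1−ρ)·ρ^n = (1 − 0.5340)·0.5340^0 = 0.4660·1.000000 = 0.466050

Final: 0.466050


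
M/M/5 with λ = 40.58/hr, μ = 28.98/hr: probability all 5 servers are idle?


a = λ/μ = 40.58/28.98 = 1.4003; ρ = a/c = 0.2801
Σ_{k=0}^{4} a^k/k! (terms k=0..4) = 1.00000 + 1.40028 + 0.98039 + 0.45760 + 0.16019 = 3.99846
Tail: a^5/(5!(1−ρ)) = 5.38354/(120·0.7199) = 0.06231
P₀ = 1/(3.99846 + 0.06231) = 1/4.06077 = 0.246258

Final: 0.246258


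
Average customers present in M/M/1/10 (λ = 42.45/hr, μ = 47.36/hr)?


ρ = 42.45/47.36 = 0.8963
L = ρ[1 − (K+1)ρ^K + Kρ^(K+1)] / [(1−ρ)(1−ρ^(K+1))]
Numerator: 0.8963·(1 − 11·0.334703 + 10·0.300003) = 0.285297
Denominator: (0.1037)·(0.699997) = 0.072571
L = 0.285297/0.072571 = 3.9313

Final: 3.9313


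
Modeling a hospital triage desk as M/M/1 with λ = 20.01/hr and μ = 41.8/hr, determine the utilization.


ρ = λ/μ = 20.01/41.8 = 0.4787

Final: 0.4787


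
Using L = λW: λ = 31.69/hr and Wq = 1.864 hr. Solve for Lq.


Lq = λWq = 31.69·1.864 = 59.0702

Final: 59.0702


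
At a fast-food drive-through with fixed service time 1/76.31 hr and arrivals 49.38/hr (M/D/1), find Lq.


ρ = 49.38/76.31 = 0.6471
M/D/1: Lq = ρ²/(2(1−ρ)) = 0.4187/(2·0.3529) = 0.59327

Final: 0.59327


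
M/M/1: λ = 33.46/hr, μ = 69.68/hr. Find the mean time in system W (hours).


W = 1/(μ−λ) = 1/(69.68 − 33.46) = 1/36.22 = 0.02761 hr

Final: 0.02761 hr


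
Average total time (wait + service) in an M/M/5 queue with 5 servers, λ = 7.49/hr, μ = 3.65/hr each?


a = 2.0521; ρ = 0.4104; P₀ = 0.127375
Lq = P₀·a^c·ρ/(c!(1−ρ)²) = 0.04560
Wq = Lq/λ = 0.04560/7.49 = 0.006088 hr
W = Wq + 1/μ = 0.006088 + 0.27397 = 0.28006 hr

Final: 0.28006 hr


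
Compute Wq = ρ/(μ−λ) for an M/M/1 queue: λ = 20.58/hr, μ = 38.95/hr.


ρ = 20.58/38.95 = 0.5284
Wq = ρ/(μ−λ) = 0.5284/(38.95 − 20.58) = 0.5284/18.37 = 0.02876 hr

Final: 0.02876 hr


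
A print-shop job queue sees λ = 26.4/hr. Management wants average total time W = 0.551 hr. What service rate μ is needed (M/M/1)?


W = 1/(μ−λ) ⇒ μ − λ = 1/W = 1/0.551 = 1.8149
μ = λ + 1/W = 26.4 + 1.8149 = 28.2149 per hr

Final: 28.2149 /hr


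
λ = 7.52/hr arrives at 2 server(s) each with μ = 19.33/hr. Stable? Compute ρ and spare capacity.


Total capacity cμ = 2·19.33 = 38.66/hr
ρ = λ/(cμ) = 7.52/38.66 = 0.1945
Stable ⇔ ρ < 1: YES
Spare capacity = cμ − λ = 38.66 − 7.52 = 31.14/hr

Final: ρ = 0.1945; stable; margin = 31.14/hr


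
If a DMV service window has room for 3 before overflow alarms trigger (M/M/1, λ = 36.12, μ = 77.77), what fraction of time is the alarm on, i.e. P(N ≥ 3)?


ρ = 36.12/77.77 = 0.4644
P(N ≥ n) = ρ^n = 0.4644^3 = 0.100186

Final: 0.100186


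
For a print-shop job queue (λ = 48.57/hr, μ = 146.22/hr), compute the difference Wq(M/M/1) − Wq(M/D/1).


ρ = 48.57/146.22 = 0.3322
Wq(M/M/1) = ρ/(μ−λ) = 0.3322/97.65 = 0.003402 hr
Wq(M/D/1) = ρ/(2(μ−λ)) = 0.001701 hr
Savings = 0.003402 − 0.001701 = 0.001701 hr

Final: 0.001701 hr


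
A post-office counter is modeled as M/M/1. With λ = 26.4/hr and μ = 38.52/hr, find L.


ρ = λ/μ = 26.4/38.52 = 0.6854
L = ρ/(1−ρ) = 0.6854/(1 − 0.6854) = 0.6854/0.3146 = 2.1782

Final: 2.1782


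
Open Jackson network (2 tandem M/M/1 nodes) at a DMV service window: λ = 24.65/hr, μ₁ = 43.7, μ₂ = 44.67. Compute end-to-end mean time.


Each node sees arrival rate λ = 24.65/hr (tandem ⇒ throughput preserved).
W₁ = 1/(μ₁−λ) = 1/(43.7−24.65) = 0.05249 hr
W₂ = 1/(μ₂−λ) = 1/(44.67−24.65) = 0.04995 hr
W_total = W₁ + W₂ = 0.05249 + 0.04995 = 0.10244 hr

Final: 0.10244 hr


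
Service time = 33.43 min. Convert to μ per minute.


μ = 1/(service time) in consistent units.
1 minute = 1 min, so μ = 1/33.43 = 0.02991 per minute

Final: 0.02991 /min


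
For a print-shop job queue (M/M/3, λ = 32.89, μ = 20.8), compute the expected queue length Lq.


a = λ/μ = 1.5813; ρ = a/3 = 0.5271
P₀ = 0.191395
Lq = P₀·a^c·ρ / (c!·(1−ρ)²) = 0.191395·3.95368·0.5271/(6·0.22365)
= 0.29723

Final: 0.29723


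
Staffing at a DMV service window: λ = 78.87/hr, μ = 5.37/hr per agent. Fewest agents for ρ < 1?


Stability requires cμ > λ ⇔ c > λ/μ.
λ/μ = 78.87/5.37 = 14.6872
Minimum integer c = ⌊14.6872⌋ + 1 = 15
Check: 15·5.37 = 80.55 > 78.87, while 14·5.37 = 75.18 ≤ 78.87

Final: 15 servers


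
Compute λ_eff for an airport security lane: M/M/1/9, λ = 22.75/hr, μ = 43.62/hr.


ρ = 0.5215; P_K = (1−ρ)ρ^9/(1−ρ^10) = 0.001368
λ_eff = λ(1 − P_K) = 22.75·(1 − 0.001368) = 22.75·0.998632 = 22.7189 /hr

Final: 22.7189 /hr


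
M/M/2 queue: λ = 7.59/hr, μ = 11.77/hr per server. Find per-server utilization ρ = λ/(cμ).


ρ = λ/(cμ) = 7.59/(2·11.77) = 7.59/23.54 = 0.3224

Final: 0.3224


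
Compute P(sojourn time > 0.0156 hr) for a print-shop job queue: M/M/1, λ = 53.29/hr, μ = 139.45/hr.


W ~ Exponential(μ−λ) for M/M/1.
μ − λ = 139.45 − 53.29 = 86.1600
P(W > t) = e^{−(μ−λ)t} = e^{−1.3441} = 0.260775

Final: 0.260775


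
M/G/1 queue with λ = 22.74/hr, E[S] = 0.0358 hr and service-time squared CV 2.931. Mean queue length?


ρ = λ·E[S] = 22.74·0.0358 = 0.8141
Lq = ρ²(1+C_s²)/(2(1−ρ)) = 0.6627·(1+2.931)/(2·0.1859)
= 0.6627·3.9310/0.3718 = 7.00684

Final: 7.00684


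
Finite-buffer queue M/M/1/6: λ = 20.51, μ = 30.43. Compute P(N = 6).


ρ = λ/μ = 20.51/30.43 = 0.6740
P_K = (1−ρ)ρ^K/(1−ρ^(K+1)) = (0.3260·0.093752)/(1 − 0.063190)
= 0.030563/0.936810 = 0.032624

Final: 0.032624


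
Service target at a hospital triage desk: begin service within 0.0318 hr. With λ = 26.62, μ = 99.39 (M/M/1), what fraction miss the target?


ρ = 26.62/99.39 = 0.2678
P(Wq > t) = ρ·e^{−(μ−λ)t} = 0.2678·e^{−2.3141}
= 0.2678·0.098856 = 0.026477

Final: 0.026477


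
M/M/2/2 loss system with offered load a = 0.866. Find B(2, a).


B(c,a) = (a^c/c!) / Σ_{k=0}^{c} a^k/k!
a^2/2! = 0.374978
Σ terms (k=0..2): 1.00000 + 0.86600 + 0.37498 = 2.240978
B = 0.374978/2.240978 = 0.167328

Final: 0.167328


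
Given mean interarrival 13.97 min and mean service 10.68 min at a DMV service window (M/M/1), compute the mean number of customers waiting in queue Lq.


λ = 60/13.97 = 4.2949 /hr
μ = 60/10.68 = 5.6180 /hr
ρ = λ/μ = 4.2949/5.6180 = 0.7645
Lq = ρ²/(1−ρ) = 0.5845/0.2355 = 2.4817

Final: 2.4817


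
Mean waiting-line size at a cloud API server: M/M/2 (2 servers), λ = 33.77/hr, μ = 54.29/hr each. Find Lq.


a = λ/μ = 0.6220; ρ = a/2 = 0.3110
P₀ = 0.525536
Lq = P₀·a^c·ρ / (c!·(1−ρ)²) = 0.525536·0.38692·0.3110/(2·0.47470)
= 0.06661

Final: 0.06661


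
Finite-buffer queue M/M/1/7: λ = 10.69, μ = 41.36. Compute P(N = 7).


ρ = λ/μ = 10.69/41.36 = 0.2585
P_K = (1−ρ)ρ^K/(1−ρ^(K+1)) = (0.7415·0.00007705)/(1 − 0.00001991)
= 0.00005714/0.999980 = 0.00005714

Final: 0.00005714


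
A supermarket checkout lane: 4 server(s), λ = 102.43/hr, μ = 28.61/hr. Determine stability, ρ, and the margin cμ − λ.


Total capacity cμ = 4·28.61 = 114.44/hr
ρ = λ/(cμ) = 102.43/114.44 = 0.8951
Stable ⇔ ρ < 1: YES
Spare capacity = cμ − λ = 114.44 − 102.43 = 12.01/hr

Final: ρ = 0.8951; stable; margin = 12.01/hr


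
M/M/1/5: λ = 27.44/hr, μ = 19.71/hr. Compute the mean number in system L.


ρ = 27.44/19.71 = 1.3922
L = ρ[1 − (K+1)ρ^K + Kρ^(K+1)] / [(1−ρ)(1−ρ^(K+1))]
Numerator: 1.3922·(1 − 6·5.229828 + 5·7.280897) = 8.388645
Denominator: (-0.3922)·(-6.280897) = 2.463284
L = 8.388645/2.463284 = 3.4055

Final: 3.4055


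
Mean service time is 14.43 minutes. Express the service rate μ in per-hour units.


μ = 1/(service time) in consistent units.
1 hour = 60 min, so μ = 60/14.43 = 4.1580 per hour

Final: 4.1580 /hr


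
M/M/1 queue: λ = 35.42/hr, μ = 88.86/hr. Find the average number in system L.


ρ = λ/μ = 35.42/88.86 = 0.3986
L = ρ/(1−ρ) = 0.3986/(1 − 0.3986) = 0.3986/0.6014 = 0.6628

Final: 0.6628


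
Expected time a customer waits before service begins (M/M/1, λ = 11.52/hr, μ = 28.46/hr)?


ρ = 11.52/28.46 = 0.4048
Wq = ρ/(μ−λ) = 0.4048/(28.46 − 11.52) = 0.4048/16.94 = 0.02389 hr

Final: 0.02389 hr


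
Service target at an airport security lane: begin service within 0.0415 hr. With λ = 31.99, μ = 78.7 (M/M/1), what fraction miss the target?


ρ = 31.99/78.7 = 0.4065
P(Wq > t) = ρ·e^{−(μ−λ)t} = 0.4065·e^{−1.9385}
= 0.4065·0.143925 = 0.058503

Final: 0.058503


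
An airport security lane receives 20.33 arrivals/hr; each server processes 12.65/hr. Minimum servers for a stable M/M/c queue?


Stability requires cμ > λ ⇔ c > λ/μ.
λ/μ = 20.33/12.65 = 1.6071
Minimum integer c = ⌊1.6071⌋ + 1 = 2
Check: 2·12.65 = 25.30 > 20.33, while 1·12.65 = 12.65 ≤ 20.33

Final: 2 servers


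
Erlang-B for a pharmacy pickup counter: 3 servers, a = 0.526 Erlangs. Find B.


B(c,a) = (a^c/c!) / Σ_{k=0}^{c} a^k/k!
a^3/3! = 0.024255
Σ terms (k=0..3): 1.00000 + 0.52600 + 0.13834 + 0.02426 = 1.688593
B = 0.024255/1.688593 = 0.014364

Final: 0.014364


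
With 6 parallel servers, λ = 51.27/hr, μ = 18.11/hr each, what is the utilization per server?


ρ = λ/(cμ) = 51.27/(6·18.11) = 51.27/108.66 = 0.4718

Final: 0.4718


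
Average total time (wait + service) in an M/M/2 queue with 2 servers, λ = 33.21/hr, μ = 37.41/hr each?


a = 0.8877; ρ = 0.4439; P₀ = 0.385171
Lq = P₀·a^c·ρ/(c!(1−ρ)²) = 0.21781
Wq = Lq/λ = 0.21781/33.21 = 0.006559 hr
W = Wq + 1/μ = 0.006559 + 0.02673 = 0.03329 hr

Final: 0.03329 hr


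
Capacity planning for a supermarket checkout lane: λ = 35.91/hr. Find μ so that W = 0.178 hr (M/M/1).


W = 1/(μ−λ) ⇒ μ − λ = 1/W = 1/0.178 = 5.6180
μ = λ + 1/W = 35.91 + 5.6180 = 41.5280 per hr

Final: 41.5280 /hr


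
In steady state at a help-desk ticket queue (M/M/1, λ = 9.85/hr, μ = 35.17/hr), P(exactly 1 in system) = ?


ρ = 9.85/35.17 = 0.2801
P_n = (1−ρ)·ρ^n = (1 − 0.2801)·0.2801^1 = 0.7199·0.280068 = 0.201630

Final: 0.201630


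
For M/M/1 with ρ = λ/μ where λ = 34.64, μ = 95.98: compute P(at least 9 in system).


ρ = 34.64/95.98 = 0.3609
P(N ≥ n) = ρ^n = 0.3609^9 = 0.0001039

Final: 0.0001039


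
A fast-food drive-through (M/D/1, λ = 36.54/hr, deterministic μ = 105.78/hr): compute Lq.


ρ = 36.54/105.78 = 0.3454
M/D/1: Lq = ρ²/(2(1−ρ)) = 0.1193/(2·0.6546) = 0.09115

Final: 0.09115


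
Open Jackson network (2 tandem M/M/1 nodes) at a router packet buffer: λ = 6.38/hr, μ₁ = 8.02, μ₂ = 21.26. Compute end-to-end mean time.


Each node sees arrival rate λ = 6.38/hr (tandem ⇒ throughput preserved).
W₁ = 1/(μ₁−λ) = 1/(8.02−6.38) = 0.60976 hr
W₂ = 1/(μ₂−λ) = 1/(21.26−6.38) = 0.06720 hr
W_total = W₁ + W₂ = 0.60976 + 0.06720 = 0.67696 hr

Final: 0.67696 hr


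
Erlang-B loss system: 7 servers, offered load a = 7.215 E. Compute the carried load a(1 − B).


B(7,7.215) = 0.262075 (Erlang-B)
Carried load = a(1 − B) = 7.215·(1 − 0.262075) = 7.215·0.737925 = 5.3241 E

Final: 5.3241 Erlangs


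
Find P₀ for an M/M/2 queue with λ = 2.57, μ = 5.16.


a = λ/μ = 2.57/5.16 = 0.4981; ρ = a/c = 0.2490
Σ_{k=0}^{1} a^k/k! (terms k=0..1) = 1.00000 + 0.49806 = 1.49806
Tail: a^2/(2!(1−ρ)) = 0.24807/(2·0.7510) = 0.16516
P₀ = 1/(1.49806 + 0.16516) = 1/1.66323 = 0.601241

Final: 0.601241


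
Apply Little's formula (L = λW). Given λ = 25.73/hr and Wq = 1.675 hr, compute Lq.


Lq = λWq = 25.73·1.675 = 43.0978

Final: 43.0978


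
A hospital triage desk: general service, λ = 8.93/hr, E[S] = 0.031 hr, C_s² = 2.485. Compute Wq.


ρ = λ·E[S] = 8.93·0.031 = 0.2768
E[S²] = E[S]²(1+C_s²) = 0.031²·(1+2.485) = 0.003349
Wq = λ·E[S²]/(2(1−ρ)) = 8.93·0.003349/(2·0.7232) = 0.02068 hr

Final: 0.02068 hr


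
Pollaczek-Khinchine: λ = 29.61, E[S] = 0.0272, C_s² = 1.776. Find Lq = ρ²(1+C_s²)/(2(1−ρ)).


ρ = λ·E[S] = 29.61·0.0272 = 0.8054
Lq = ρ²(1+C_s²)/(2(1−ρ)) = 0.6487·(1+1.776)/(2·0.1946)
= 0.6487·2.7760/0.3892 = 4.62640

Final: 4.62640


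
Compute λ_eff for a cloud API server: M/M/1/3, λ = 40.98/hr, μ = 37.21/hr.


ρ = 1.1013; P_K = (1−ρ)ρ^3/(1−ρ^4) = 0.287266
λ_eff = λ(1 − P_K) = 40.98·(1 − 0.287266) = 40.98·0.712734 = 29.2079 /hr

Final: 29.2079 /hr


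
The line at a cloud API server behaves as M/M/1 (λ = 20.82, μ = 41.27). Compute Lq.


ρ = 20.82/41.27 = 0.5045
Lq = ρ²/(1−ρ) = 0.2545/0.4955 = 0.5136

Final: 0.5136


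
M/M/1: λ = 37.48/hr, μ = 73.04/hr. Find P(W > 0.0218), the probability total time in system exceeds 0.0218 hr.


W ~ Exponential(μ−λ) for M/M/1.
μ − λ = 73.04 − 37.48 = 35.5600
P(W > t) = e^{−(μ−λ)t} = e^{−0.7752} = 0.460608

Final: 0.460608


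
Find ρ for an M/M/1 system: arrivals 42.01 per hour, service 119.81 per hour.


ρ = λ/μ = 42.01/119.81 = 0.3506

Final: 0.3506


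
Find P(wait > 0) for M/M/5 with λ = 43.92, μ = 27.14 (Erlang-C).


a = λ/μ = 1.6183; ρ = a/5 = 0.3237
P₀ = 0.197765 (from M/M/c formula)
C(c,a) = [a^c/(c!(1−ρ))]·P₀ = [11.09845/(120·0.6763)]·0.197765
= 0.13675·0.197765 = 0.027043

Final: 0.027043


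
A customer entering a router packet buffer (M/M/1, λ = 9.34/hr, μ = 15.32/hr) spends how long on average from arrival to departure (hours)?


W = 1/(μ−λ) = 1/(15.32 − 9.34) = 1/5.98 = 0.1672 hr

Final: 0.1672 hr


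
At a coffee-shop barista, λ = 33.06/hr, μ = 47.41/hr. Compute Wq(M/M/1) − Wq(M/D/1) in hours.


ρ = 33.06/47.41 = 0.6973
Wq(M/M/1) = ρ/(μ−λ) = 0.6973/14.35 = 0.04859 hr
Wq(M/D/1) = ρ/(2(μ−λ)) = 0.02430 hr
Savings = 0.04859 − 0.02430 = 0.02430 hr

Final: 0.02430 hr


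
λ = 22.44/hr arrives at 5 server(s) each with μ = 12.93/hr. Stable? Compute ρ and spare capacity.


Total capacity cμ = 5·12.93 = 64.65/hr
ρ = λ/(cμ) = 22.44/64.65 = 0.3471
Stable ⇔ ρ < 1: YES
Spare capacity = cμ − λ = 64.65 − 22.44 = 42.21/hr

Final: ρ = 0.3471; stable; margin = 42.21/hr


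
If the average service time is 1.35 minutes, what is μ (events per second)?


μ = 1/(service time) in consistent units.
1 second = 0.0166667 min, so μ = 0.0166667/1.35 = 0.01235 per second

Final: 0.01235 /sec


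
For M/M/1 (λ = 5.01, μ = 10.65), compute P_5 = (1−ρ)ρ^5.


ρ = 5.01/10.65 = 0.4704
P_n = (1−ρ)·ρ^n = (1 − 0.4704)·0.4704^5 = 0.5296·0.023038 = 0.012200

Final: 0.012200


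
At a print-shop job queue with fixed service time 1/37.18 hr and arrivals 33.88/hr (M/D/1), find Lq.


ρ = 33.88/37.18 = 0.9112
M/D/1: Lq = ρ²/(2(1−ρ)) = 0.8304/(2·0.08876) = 4.67771

Final: 4.67771


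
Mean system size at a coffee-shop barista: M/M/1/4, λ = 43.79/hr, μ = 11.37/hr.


ρ = 43.79/11.37 = 3.8514
L = ρ[1 − (K+1)ρ^K + Kρ^(K+1)] / [(1−ρ)(1−ρ^(K+1))]
Numerator: 3.8514·(1 − 5·220.017853 + 4·847.368670) = 8821.106184
Denominator: (-2.8514)·(-846.368670) = 2413.304509
L = 8821.106184/2413.304509 = 3.6552

Final: 3.6552


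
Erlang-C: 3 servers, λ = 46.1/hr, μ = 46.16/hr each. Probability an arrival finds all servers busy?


a = λ/μ = 0.9987; ρ = a/3 = 0.3329
P₀ = 0.364131 (from M/M/c formula)
C(c,a) = [a^c/(c!(1−ρ))]·P₀ = [0.99611/(6·0.6671)]·0.364131
= 0.24886·0.364131 = 0.090619

Final: 0.090619
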